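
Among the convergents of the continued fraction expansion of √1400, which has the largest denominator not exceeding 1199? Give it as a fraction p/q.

33413/893

√1400 = [37; 2, 2, 2, 74, …] (period length 4).
Convergents:
  p_0/q_0 = 37/1
  p_1/q_1 = 75/2
  p_2/q_2 = 187/5
  p_3/q_3 = 449/12
  p_4/q_4 = 33413/893
  p_5/q_5 = 67275/1798
q_4 = 893 ≤ 1199 < 1798 = q_5, so the answer is 33413/893.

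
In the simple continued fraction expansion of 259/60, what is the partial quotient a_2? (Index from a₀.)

259 = 4·60 + 19   →  a_0 = 4
60 = 3·19 + 3   →  a_1 = 3
19 = 6·3 + 1   →  a_2 = 6

6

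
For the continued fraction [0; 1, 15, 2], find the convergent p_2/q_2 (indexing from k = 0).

15/16

Using pₖ = aₖpₖ₋₁ + pₖ₋₂, qₖ = aₖqₖ₋₁ + qₖ₋₂ (with p₋₁=1, p₋₂=0, q₋₁=0, q₋₂=1):
  k=0: a=0, p=0, q=1
  k=1: a=1, p=1, q=1
  k=2: a=15, p=15, q=16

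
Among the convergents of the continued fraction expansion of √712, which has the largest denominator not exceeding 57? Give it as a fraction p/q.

1094/41

√712 = [26; 1, 2, 6, 2, 1, 52, …] (period length 6).
Convergents:
  p_0/q_0 = 26/1
  p_1/q_1 = 27/1
  p_2/q_2 = 80/3
  p_3/q_3 = 507/19
  p_4/q_4 = 1094/41
  p_5/q_5 = 1601/60
q_4 = 41 ≤ 57 < 60 = q_5, so the answer is 1094/41.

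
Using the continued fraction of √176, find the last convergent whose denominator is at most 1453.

√176 = [13; 3, 1, 3, 26, …] (period length 4).
Convergents:
  p_0/q_0 = 13/1
  p_1/q_1 = 40/3
  p_2/q_2 = 53/4
  p_3/q_3 = 199/15
  p_4/q_4 = 5227/394
  p_5/q_5 = 15880/1197
  p_6/q_6 = 21107/1591
q_5 = 1197 ≤ 1453 < 1591 = q_6, so the answer is 15880/1197.

15880/1197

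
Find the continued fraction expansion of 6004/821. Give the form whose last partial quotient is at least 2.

[7; 3, 5, 7, 7]

6004 = 7×821 + 257
821 = 3×257 + 50
257 = 5×50 + 7
50 = 7×7 + 1
7 = 7×1 + 0  (stop)
So 6004/821 = [7; 3, 5, 7, 7].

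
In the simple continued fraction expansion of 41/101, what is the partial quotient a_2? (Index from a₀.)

41 = 0·101 + 41   →  a_0 = 0
101 = 2·41 + 19   →  a_1 = 2
41 = 2·19 + 3   →  a_2 = 2

2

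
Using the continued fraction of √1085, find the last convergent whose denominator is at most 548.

17919/544

√1085 = [32; 1, 15, 2, 15, 1, 64, …] (period length 6).
Convergents:
  p_0/q_0 = 32/1
  p_1/q_1 = 33/1
  p_2/q_2 = 527/16
  p_3/q_3 = 1087/33
  p_4/q_4 = 16832/511
  p_5/q_5 = 17919/544
  p_6/q_6 = 1163648/35327
q_5 = 544 ≤ 548 < 35327 = q_6, so the answer is 17919/544.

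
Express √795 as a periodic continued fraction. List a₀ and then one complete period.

a₀ = ⌊√795⌋ = 28.
With m₀=0, d₀=1 and mₖ₊₁ = dₖaₖ − mₖ, dₖ₊₁ = (n − mₖ₊₁²)/dₖ, aₖ₊₁ = ⌊(a₀+mₖ₊₁)/dₖ₊₁⌋:
  k=1: m=28, d=11, a=5
  k=2: m=27, d=6, a=9
  k=3: m=27, d=11, a=5
  k=4: m=28, d=1, a=56
d=1 and a=2a₀=56 at k=4, so the next step gives (m, d) = (28, 11) again — its k=1 value — and the period has length 4.

[28; 5, 9, 5, 56]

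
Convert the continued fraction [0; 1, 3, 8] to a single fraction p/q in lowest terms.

Using pₖ = aₖpₖ₋₁ + pₖ₋₂ and qₖ = aₖqₖ₋₁ + qₖ₋₂:
  k=0: a=0, p=0, q=1
  k=1: a=1, p=1, q=1
  k=2: a=3, p=3, q=4
  k=3: a=8, p=25, q=33

25/33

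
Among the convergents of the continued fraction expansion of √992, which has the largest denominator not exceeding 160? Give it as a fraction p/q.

3937/125

√992 = [31; 2, 62, …] (period length 2).
Convergents:
  p_0/q_0 = 31/1
  p_1/q_1 = 63/2
  p_2/q_2 = 3937/125
  p_3/q_3 = 7937/252
q_2 = 125 ≤ 160 < 252 = q_3, so the answer is 3937/125.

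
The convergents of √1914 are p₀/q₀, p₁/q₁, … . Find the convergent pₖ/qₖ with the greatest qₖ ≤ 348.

15181/347

√1914 = [43; 1, 2, 1, 86, …] (period length 4).
Convergents:
  p_0/q_0 = 43/1
  p_1/q_1 = 44/1
  p_2/q_2 = 131/3
  p_3/q_3 = 175/4
  p_4/q_4 = 15181/347
  p_5/q_5 = 15356/351
q_4 = 347 ≤ 348 < 351 = q_5, so the answer is 15181/347.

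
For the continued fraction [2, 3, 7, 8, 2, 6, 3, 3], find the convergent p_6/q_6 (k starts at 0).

17984/7757

Using pₖ = aₖpₖ₋₁ + pₖ₋₂, qₖ = aₖqₖ₋₁ + qₖ₋₂ (with p₋₁=1, p₋₂=0, q₋₁=0, q₋₂=1):
  k=0: a=2, p=2, q=1
  k=1: a=3, p=7, q=3
  k=2: a=7, p=51, q=22
  k=3: a=8, p=415, q=179
  k=4: a=2, p=881, q=380
  k=5: a=6, p=5701, q=2459
  k=6: a=3, p=17984, q=7757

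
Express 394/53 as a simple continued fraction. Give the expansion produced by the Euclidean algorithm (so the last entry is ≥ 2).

[7; 2, 3, 3, 2]

394 = 7×53 + 23
53 = 2×23 + 7
23 = 3×7 + 2
7 = 3×2 + 1
2 = 2×1 + 0  (stop)
So 394/53 = [7; 2, 3, 3, 2].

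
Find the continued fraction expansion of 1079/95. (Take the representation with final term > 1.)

[11; 2, 1, 3, 1, 6]

1079 = 11×95 + 34
95 = 2×34 + 27
34 = 1×27 + 7
27 = 3×7 + 6
7 = 1×6 + 1
6 = 6×1 + 0  (stop)
So 1079/95 = [11; 2, 1, 3, 1, 6].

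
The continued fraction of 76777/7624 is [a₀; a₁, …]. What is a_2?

5

76777 = 10·7624 + 537   →  a_0 = 10
7624 = 14·537 + 106   →  a_1 = 14
537 = 5·106 + 7   →  a_2 = 5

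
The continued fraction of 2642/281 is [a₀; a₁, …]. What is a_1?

2642 = 9·281 + 113   →  a_0 = 9
281 = 2·113 + 55   →  a_1 = 2

2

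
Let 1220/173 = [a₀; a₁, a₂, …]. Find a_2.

1220 = 7·173 + 9   →  a_0 = 7
173 = 19·9 + 2   →  a_1 = 19
9 = 4·2 + 1   →  a_2 = 4

4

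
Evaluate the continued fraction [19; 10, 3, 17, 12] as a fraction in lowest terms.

123652/6475

Using pₖ = aₖpₖ₋₁ + pₖ₋₂ and qₖ = aₖqₖ₋₁ + qₖ₋₂:
  k=0: a=19, p=19, q=1
  k=1: a=10, p=191, q=10
  k=2: a=3, p=592, q=31
  k=3: a=17, p=10255, q=537
  k=4: a=12, p=123652, q=6475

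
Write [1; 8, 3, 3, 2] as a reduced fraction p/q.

Fold from the inside: start with 2/1.
  3 + 1/2 = 7/2
  3 + 2/7 = 23/7
  8 + 7/23 = 191/23
  1 + 23/191 = 214/191

214/191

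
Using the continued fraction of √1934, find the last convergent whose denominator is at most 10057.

√1934 = [43; 1, 42, 1, 86, …] (period length 4).
Convergents:
  p_0/q_0 = 43/1
  p_1/q_1 = 44/1
  p_2/q_2 = 1891/43
  p_3/q_3 = 1935/44
  p_4/q_4 = 168301/3827
  p_5/q_5 = 170236/3871
  p_6/q_6 = 7318213/166409
q_5 = 3871 ≤ 10057 < 166409 = q_6, so the answer is 170236/3871.

170236/3871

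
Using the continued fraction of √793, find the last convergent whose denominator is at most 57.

704/25

√793 = [28; 6, 4, 6, 56, …] (period length 4).
Convergents:
  p_0/q_0 = 28/1
  p_1/q_1 = 169/6
  p_2/q_2 = 704/25
  p_3/q_3 = 4393/156
q_2 = 25 ≤ 57 < 156 = q_3, so the answer is 704/25.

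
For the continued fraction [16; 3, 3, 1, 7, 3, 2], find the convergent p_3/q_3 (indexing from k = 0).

Using pₖ = aₖpₖ₋₁ + pₖ₋₂, qₖ = aₖqₖ₋₁ + qₖ₋₂ (with p₋₁=1, p₋₂=0, q₋₁=0, q₋₂=1):
  k=0: a=16, p=16, q=1
  k=1: a=3, p=49, q=3
  k=2: a=3, p=163, q=10
  k=3: a=1, p=212, q=13

212/13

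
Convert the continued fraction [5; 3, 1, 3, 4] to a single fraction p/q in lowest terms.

Using pₖ = aₖpₖ₋₁ + pₖ₋₂ and qₖ = aₖqₖ₋₁ + qₖ₋₂:
  k=0: a=5, p=5, q=1
  k=1: a=3, p=16, q=3
  k=2: a=1, p=21, q=4
  k=3: a=3, p=79, q=15
  k=4: a=4, p=337, q=64

337/64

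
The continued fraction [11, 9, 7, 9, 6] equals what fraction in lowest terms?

Fold from the inside: start with 6/1.
  9 + 1/6 = 55/6
  7 + 6/55 = 391/55
  9 + 55/391 = 3574/391
  11 + 391/3574 = 39705/3574

39705/3574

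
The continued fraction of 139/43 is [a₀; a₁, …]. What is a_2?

3

139 = 3·43 + 10   →  a_0 = 3
43 = 4·10 + 3   →  a_1 = 4
10 = 3·3 + 1   →  a_2 = 3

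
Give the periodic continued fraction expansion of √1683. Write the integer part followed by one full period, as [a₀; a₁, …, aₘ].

[41; 41, 82]

a₀ = ⌊√1683⌋ = 41.
With m₀=0, d₀=1 and mₖ₊₁ = dₖaₖ − mₖ, dₖ₊₁ = (n − mₖ₊₁²)/dₖ, aₖ₊₁ = ⌊(a₀+mₖ₊₁)/dₖ₊₁⌋:
  k=1: m=41, d=2, a=41
  k=2: m=41, d=1, a=82
d=1 and a=2a₀=82 at k=2, so the next step gives (m, d) = (41, 2) again — its k=1 value — and the period has length 2.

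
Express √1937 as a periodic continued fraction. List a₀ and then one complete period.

[44; 88]

a₀ = ⌊√1937⌋ = 44.
With m₀=0, d₀=1 and mₖ₊₁ = dₖaₖ − mₖ, dₖ₊₁ = (n − mₖ₊₁²)/dₖ, aₖ₊₁ = ⌊(a₀+mₖ₊₁)/dₖ₊₁⌋:
  k=1: m=44, d=1, a=88
d=1 and a=2a₀=88 at k=1, so the next step gives (m, d) = (44, 1) again — its k=1 value — and the period has length 1.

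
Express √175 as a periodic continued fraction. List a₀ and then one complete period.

a₀ = ⌊√175⌋ = 13.
With m₀=0, d₀=1 and mₖ₊₁ = dₖaₖ − mₖ, dₖ₊₁ = (n − mₖ₊₁²)/dₖ, aₖ₊₁ = ⌊(a₀+mₖ₊₁)/dₖ₊₁⌋:
  k=1: m=13, d=6, a=4
  k=2: m=11, d=9, a=2
  k=3: m=7, d=14, a=1
  k=4: m=7, d=9, a=2
  k=5: m=11, d=6, a=4
  k=6: m=13, d=1, a=26
d=1 and a=2a₀=26 at k=6, so the next step gives (m, d) = (13, 6) again — its k=1 value — and the period has length 6.

[13; 4, 2, 1, 2, 4, 26]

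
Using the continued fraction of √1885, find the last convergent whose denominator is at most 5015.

√1885 = [43; 2, 2, 2, 86, …] (period length 4).
Convergents:
  p_0/q_0 = 43/1
  p_1/q_1 = 87/2
  p_2/q_2 = 217/5
  p_3/q_3 = 521/12
  p_4/q_4 = 45023/1037
  p_5/q_5 = 90567/2086
  p_6/q_6 = 226157/5209
q_5 = 2086 ≤ 5015 < 5209 = q_6, so the answer is 90567/2086.

90567/2086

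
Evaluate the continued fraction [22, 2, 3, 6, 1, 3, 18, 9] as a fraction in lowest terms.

730593/32570

Using pₖ = aₖpₖ₋₁ + pₖ₋₂ and qₖ = aₖqₖ₋₁ + qₖ₋₂:
  k=0: a=22, p=22, q=1
  k=1: a=2, p=45, q=2
  k=2: a=3, p=157, q=7
  k=3: a=6, p=987, q=44
  k=4: a=1, p=1144, q=51
  k=5: a=3, p=4419, q=197
  k=6: a=18, p=80686, q=3597
  k=7: a=9, p=730593, q=32570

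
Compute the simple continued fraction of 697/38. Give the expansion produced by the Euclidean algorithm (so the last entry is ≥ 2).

[18; 2, 1, 12]

697 = 18·38 + 13
38 = 2·13 + 12
13 = 1·12 + 1
12 = 12·1 + 0  (stop)
So 697/38 = [18; 2, 1, 12].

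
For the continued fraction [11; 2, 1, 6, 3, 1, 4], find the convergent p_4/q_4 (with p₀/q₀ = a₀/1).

715/63

Using pₖ = aₖpₖ₋₁ + pₖ₋₂, qₖ = aₖqₖ₋₁ + qₖ₋₂ (with p₋₁=1, p₋₂=0, q₋₁=0, q₋₂=1):
  k=0: a=11, p=11, q=1
  k=1: a=2, p=23, q=2
  k=2: a=1, p=34, q=3
  k=3: a=6, p=227, q=20
  k=4: a=3, p=715, q=63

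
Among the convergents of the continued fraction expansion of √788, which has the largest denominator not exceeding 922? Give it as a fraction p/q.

22036/785

√788 = [28; 14, 56, …] (period length 2).
Convergents:
  p_0/q_0 = 28/1
  p_1/q_1 = 393/14
  p_2/q_2 = 22036/785
  p_3/q_3 = 308897/11004
q_2 = 785 ≤ 922 < 11004 = q_3, so the answer is 22036/785.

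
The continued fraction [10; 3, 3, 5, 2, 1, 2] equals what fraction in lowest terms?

4677/454

Fold from the inside: start with 2/1.
  1 + 1/2 = 3/2
  2 + 2/3 = 8/3
  5 + 3/8 = 43/8
  3 + 8/43 = 137/43
  3 + 43/137 = 454/137
  10 + 137/454 = 4677/454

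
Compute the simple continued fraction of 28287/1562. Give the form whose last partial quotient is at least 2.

28287 = 18·1562 + 171
1562 = 9·171 + 23
171 = 7·23 + 10
23 = 2·10 + 3
10 = 3·3 + 1
3 = 3·1 + 0  (stop)
So 28287/1562 = [18; 9, 7, 2, 3, 3].

[18; 9, 7, 2, 3, 3]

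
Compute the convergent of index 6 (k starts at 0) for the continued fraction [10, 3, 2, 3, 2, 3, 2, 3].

Using pₖ = aₖpₖ₋₁ + pₖ₋₂, qₖ = aₖqₖ₋₁ + qₖ₋₂ (with p₋₁=1, p₋₂=0, q₋₁=0, q₋₂=1):
  k=0: a=10, p=10, q=1
  k=1: a=3, p=31, q=3
  k=2: a=2, p=72, q=7
  k=3: a=3, p=247, q=24
  k=4: a=2, p=566, q=55
  k=5: a=3, p=1945, q=189
  k=6: a=2, p=4456, q=433

4456/433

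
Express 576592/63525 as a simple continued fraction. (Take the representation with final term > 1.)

576592 = 9*63525 + 4867
63525 = 13*4867 + 254
4867 = 19*254 + 41
254 = 6*41 + 8
41 = 5*8 + 1
8 = 8*1 + 0  (stop)
So 576592/63525 = [9; 13, 19, 6, 5, 8].

[9; 13, 19, 6, 5, 8]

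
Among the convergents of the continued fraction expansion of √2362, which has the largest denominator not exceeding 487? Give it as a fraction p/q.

23474/483

√2362 = [48; 1, 1, 1, 1, 96, …] (period length 5).
Convergents:
  p_0/q_0 = 48/1
  p_1/q_1 = 49/1
  p_2/q_2 = 97/2
  p_3/q_3 = 146/3
  p_4/q_4 = 243/5
  p_5/q_5 = 23474/483
  p_6/q_6 = 23717/488
q_5 = 483 ≤ 487 < 488 = q_6, so the answer is 23474/483.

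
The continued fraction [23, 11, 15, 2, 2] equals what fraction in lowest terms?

19673/852

Using pₖ = aₖpₖ₋₁ + pₖ₋₂ and qₖ = aₖqₖ₋₁ + qₖ₋₂:
  k=0: a=23, p=23, q=1
  k=1: a=11, p=254, q=11
  k=2: a=15, p=3833, q=166
  k=3: a=2, p=7920, q=343
  k=4: a=2, p=19673, q=852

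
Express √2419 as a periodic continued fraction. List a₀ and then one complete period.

a₀ = ⌊√2419⌋ = 49.

[49; 5, 2, 5, 98]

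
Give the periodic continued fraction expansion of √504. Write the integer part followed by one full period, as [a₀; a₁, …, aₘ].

[22; 2, 4, 2, 44]

a₀ = ⌊√504⌋ = 22.
With m₀=0, d₀=1 and mₖ₊₁ = dₖaₖ − mₖ, dₖ₊₁ = (n − mₖ₊₁²)/dₖ, aₖ₊₁ = ⌊(a₀+mₖ₊₁)/dₖ₊₁⌋:
  k=1: m=22, d=20, a=2
  k=2: m=18, d=9, a=4
  k=3: m=18, d=20, a=2
  k=4: m=22, d=1, a=44
d=1 and a=2a₀=44 at k=4, so the next step gives (m, d) = (22, 20) again — its k=1 value — and the period has length 4.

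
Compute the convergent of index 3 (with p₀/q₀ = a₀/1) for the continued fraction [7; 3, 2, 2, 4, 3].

124/17

Using pₖ = aₖpₖ₋₁ + pₖ₋₂, qₖ = aₖqₖ₋₁ + qₖ₋₂ (with p₋₁=1, p₋₂=0, q₋₁=0, q₋₂=1):
  k=0: a=7, p=7, q=1
  k=1: a=3, p=22, q=3
  k=2: a=2, p=51, q=7
  k=3: a=2, p=124, q=17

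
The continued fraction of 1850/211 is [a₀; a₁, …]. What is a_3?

3

1850 = 8·211 + 162   →  a_0 = 8
211 = 1·162 + 49   →  a_1 = 1
162 = 3·49 + 15   →  a_2 = 3
49 = 3·15 + 4   →  a_3 = 3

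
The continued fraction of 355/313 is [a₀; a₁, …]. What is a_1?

355 = 1·313 + 42   →  a_0 = 1
313 = 7·42 + 19   →  a_1 = 7

7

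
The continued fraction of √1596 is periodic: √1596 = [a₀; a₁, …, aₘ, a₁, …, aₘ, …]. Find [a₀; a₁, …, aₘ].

a₀ = ⌊√1596⌋ = 39.
With m₀=0, d₀=1 and mₖ₊₁ = dₖaₖ − mₖ, dₖ₊₁ = (n − mₖ₊₁²)/dₖ, aₖ₊₁ = ⌊(a₀+mₖ₊₁)/dₖ₊₁⌋:
  k=1: m=39, d=75, a=1
  k=2: m=36, d=4, a=18
  k=3: m=36, d=75, a=1
  k=4: m=39, d=1, a=78
d=1 and a=2a₀=78 at k=4, so the next step gives (m, d) = (39, 75) again — its k=1 value — and the period has length 4.

[39; 1, 18, 1, 78]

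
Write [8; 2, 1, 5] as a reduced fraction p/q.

Fold from the inside: start with 5/1.
  1 + 1/5 = 6/5
  2 + 5/6 = 17/6
  8 + 6/17 = 142/17

142/17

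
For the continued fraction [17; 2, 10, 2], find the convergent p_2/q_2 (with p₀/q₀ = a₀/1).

Using pₖ = aₖpₖ₋₁ + pₖ₋₂, qₖ = aₖqₖ₋₁ + qₖ₋₂ (with p₋₁=1, p₋₂=0, q₋₁=0, q₋₂=1):
  k=0: a=17, p=17, q=1
  k=1: a=2, p=35, q=2
  k=2: a=10, p=367, q=21

367/21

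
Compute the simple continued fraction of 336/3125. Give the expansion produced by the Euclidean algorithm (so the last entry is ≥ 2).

[0; 9, 3, 3, 16, 2]

336 = 0*3125 + 336
3125 = 9*336 + 101
336 = 3*101 + 33
101 = 3*33 + 2
33 = 16*2 + 1
2 = 2*1 + 0  (stop)
So 336/3125 = [0; 9, 3, 3, 16, 2].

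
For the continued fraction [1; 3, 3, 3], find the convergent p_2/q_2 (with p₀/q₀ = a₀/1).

13/10

Using pₖ = aₖpₖ₋₁ + pₖ₋₂, qₖ = aₖqₖ₋₁ + qₖ₋₂ (with p₋₁=1, p₋₂=0, q₋₁=0, q₋₂=1):
  k=0: a=1, p=1, q=1
  k=1: a=3, p=4, q=3
  k=2: a=3, p=13, q=10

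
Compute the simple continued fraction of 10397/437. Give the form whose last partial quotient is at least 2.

10397 = 23·437 + 346
437 = 1·346 + 91
346 = 3·91 + 73
91 = 1·73 + 18
73 = 4·18 + 1
18 = 18·1 + 0  (stop)
So 10397/437 = [23; 1, 3, 1, 4, 18].

[23; 1, 3, 1, 4, 18]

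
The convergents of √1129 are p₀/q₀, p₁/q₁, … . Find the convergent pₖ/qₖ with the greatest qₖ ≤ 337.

√1129 = [33; 1, 1, 1, 1, 66, …] (period length 5).
Convergents:
  p_0/q_0 = 33/1
  p_1/q_1 = 34/1
  p_2/q_2 = 67/2
  p_3/q_3 = 101/3
  p_4/q_4 = 168/5
  p_5/q_5 = 11189/333
  p_6/q_6 = 11357/338
q_5 = 333 ≤ 337 < 338 = q_6, so the answer is 11189/333.

11189/333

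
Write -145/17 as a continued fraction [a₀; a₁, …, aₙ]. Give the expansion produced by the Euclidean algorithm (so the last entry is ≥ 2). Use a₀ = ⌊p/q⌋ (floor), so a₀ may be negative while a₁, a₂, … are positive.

-145 = -9*17 + 8
17 = 2*8 + 1
8 = 8*1 + 0  (stop)
So -145/17 = [-9; 2, 8].

[-9; 2, 8]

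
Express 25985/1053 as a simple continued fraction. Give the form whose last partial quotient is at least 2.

25985 = 24*1053 + 713
1053 = 1*713 + 340
713 = 2*340 + 33
340 = 10*33 + 10
33 = 3*10 + 3
10 = 3*3 + 1
3 = 3*1 + 0  (stop)
So 25985/1053 = [24; 1, 2, 10, 3, 3, 3].

[24; 1, 2, 10, 3, 3, 3]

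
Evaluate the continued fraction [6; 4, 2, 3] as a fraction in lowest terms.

Using pₖ = aₖpₖ₋₁ + pₖ₋₂ and qₖ = aₖqₖ₋₁ + qₖ₋₂:
  k=0: a=6, p=6, q=1
  k=1: a=4, p=25, q=4
  k=2: a=2, p=56, q=9
  k=3: a=3, p=193, q=31

193/31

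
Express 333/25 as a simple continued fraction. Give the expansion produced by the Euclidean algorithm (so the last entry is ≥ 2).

[13; 3, 8]

333 = 13*25 + 8
25 = 3*8 + 1
8 = 8*1 + 0  (stop)
So 333/25 = [13; 3, 8].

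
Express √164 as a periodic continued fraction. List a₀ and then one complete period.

[12; 1, 4, 6, 4, 1, 24]

a₀ = ⌊√164⌋ = 12.
With m₀=0, d₀=1 and mₖ₊₁ = dₖaₖ − mₖ, dₖ₊₁ = (n − mₖ₊₁²)/dₖ, aₖ₊₁ = ⌊(a₀+mₖ₊₁)/dₖ₊₁⌋:
  k=1: m=12, d=20, a=1
  k=2: m=8, d=5, a=4
  k=3: m=12, d=4, a=6
  k=4: m=12, d=5, a=4
  k=5: m=8, d=20, a=1
  k=6: m=12, d=1, a=24
d=1 and a=2a₀=24 at k=6, so the next step gives (m, d) = (12, 20) again — its k=1 value — and the period has length 6.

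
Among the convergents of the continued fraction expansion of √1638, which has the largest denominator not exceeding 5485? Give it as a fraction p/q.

√1638 = [40; 2, 8, 2, 80, …] (period length 4).
Convergents:
  p_0/q_0 = 40/1
  p_1/q_1 = 81/2
  p_2/q_2 = 688/17
  p_3/q_3 = 1457/36
  p_4/q_4 = 117248/2897
  p_5/q_5 = 235953/5830
q_4 = 2897 ≤ 5485 < 5830 = q_5, so the answer is 117248/2897.

117248/2897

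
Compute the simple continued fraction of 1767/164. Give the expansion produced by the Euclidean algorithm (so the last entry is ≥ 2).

[10; 1, 3, 2, 3, 5]

1767 = 10*164 + 127
164 = 1*127 + 37
127 = 3*37 + 16
37 = 2*16 + 5
16 = 3*5 + 1
5 = 5*1 + 0  (stop)
So 1767/164 = [10; 1, 3, 2, 3, 5].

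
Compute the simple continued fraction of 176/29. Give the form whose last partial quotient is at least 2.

[6; 14, 2]

176 = 6·29 + 2
29 = 14·2 + 1
2 = 2·1 + 0  (stop)
So 176/29 = [6; 14, 2].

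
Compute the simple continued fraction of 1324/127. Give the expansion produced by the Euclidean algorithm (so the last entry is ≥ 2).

[10; 2, 2, 1, 5, 3]

1324 = 10×127 + 54
127 = 2×54 + 19
54 = 2×19 + 16
19 = 1×16 + 3
16 = 5×3 + 1
3 = 3×1 + 0  (stop)
So 1324/127 = [10; 2, 2, 1, 5, 3].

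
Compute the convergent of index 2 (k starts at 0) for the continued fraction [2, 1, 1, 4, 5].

Using pₖ = aₖpₖ₋₁ + pₖ₋₂, qₖ = aₖqₖ₋₁ + qₖ₋₂ (with p₋₁=1, p₋₂=0, q₋₁=0, q₋₂=1):
  k=0: a=2, p=2, q=1
  k=1: a=1, p=3, q=1
  k=2: a=1, p=5, q=2

5/2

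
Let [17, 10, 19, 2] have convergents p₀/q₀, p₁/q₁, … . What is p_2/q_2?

3266/191

Using pₖ = aₖpₖ₋₁ + pₖ₋₂, qₖ = aₖqₖ₋₁ + qₖ₋₂ (with p₋₁=1, p₋₂=0, q₋₁=0, q₋₂=1):
  k=0: a=17, p=17, q=1
  k=1: a=10, p=171, q=10
  k=2: a=19, p=3266, q=191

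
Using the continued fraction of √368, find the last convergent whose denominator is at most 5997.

√368 = [19; 5, 2, 5, 38, …] (period length 4).
Convergents:
  p_0/q_0 = 19/1
  p_1/q_1 = 96/5
  p_2/q_2 = 211/11
  p_3/q_3 = 1151/60
  p_4/q_4 = 43949/2291
  p_5/q_5 = 220896/11515
q_4 = 2291 ≤ 5997 < 11515 = q_5, so the answer is 43949/2291.

43949/2291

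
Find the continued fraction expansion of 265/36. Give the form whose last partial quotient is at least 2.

265 = 7·36 + 13
36 = 2·13 + 10
13 = 1·10 + 3
10 = 3·3 + 1
3 = 3·1 + 0  (stop)
So 265/36 = [7; 2, 1, 3, 3].

[7; 2, 1, 3, 3]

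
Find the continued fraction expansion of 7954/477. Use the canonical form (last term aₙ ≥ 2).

[16; 1, 2, 12, 1, 11]

7954 = 16·477 + 322
477 = 1·322 + 155
322 = 2·155 + 12
155 = 12·12 + 11
12 = 1·11 + 1
11 = 11·1 + 0  (stop)
So 7954/477 = [16; 1, 2, 12, 1, 11].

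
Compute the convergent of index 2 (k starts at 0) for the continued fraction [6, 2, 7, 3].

97/15

Using pₖ = aₖpₖ₋₁ + pₖ₋₂, qₖ = aₖqₖ₋₁ + qₖ₋₂ (with p₋₁=1, p₋₂=0, q₋₁=0, q₋₂=1):
  k=0: a=6, p=6, q=1
  k=1: a=2, p=13, q=2
  k=2: a=7, p=97, q=15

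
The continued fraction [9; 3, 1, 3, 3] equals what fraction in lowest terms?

454/49

Using pₖ = aₖpₖ₋₁ + pₖ₋₂ and qₖ = aₖqₖ₋₁ + qₖ₋₂:
  k=0: a=9, p=9, q=1
  k=1: a=3, p=28, q=3
  k=2: a=1, p=37, q=4
  k=3: a=3, p=139, q=15
  k=4: a=3, p=454, q=49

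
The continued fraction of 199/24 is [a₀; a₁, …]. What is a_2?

199 = 8·24 + 7   →  a_0 = 8
24 = 3·7 + 3   →  a_1 = 3
7 = 2·3 + 1   →  a_2 = 2

2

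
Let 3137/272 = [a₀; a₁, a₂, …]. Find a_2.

3137 = 11·272 + 145   →  a_0 = 11
272 = 1·145 + 127   →  a_1 = 1
145 = 1·127 + 18   →  a_2 = 1

1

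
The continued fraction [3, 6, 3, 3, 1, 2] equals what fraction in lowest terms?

717/227

Using pₖ = aₖpₖ₋₁ + pₖ₋₂ and qₖ = aₖqₖ₋₁ + qₖ₋₂:
  k=0: a=3, p=3, q=1
  k=1: a=6, p=19, q=6
  k=2: a=3, p=60, q=19
  k=3: a=3, p=199, q=63
  k=4: a=1, p=259, q=82
  k=5: a=2, p=717, q=227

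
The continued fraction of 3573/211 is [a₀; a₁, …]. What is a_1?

3573 = 16·211 + 197   →  a_0 = 16
211 = 1·197 + 14   →  a_1 = 1

1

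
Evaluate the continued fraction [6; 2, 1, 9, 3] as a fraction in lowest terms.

571/90

Fold from the inside: start with 3/1.
  9 + 1/3 = 28/3
  1 + 3/28 = 31/28
  2 + 28/31 = 90/31
  6 + 31/90 = 571/90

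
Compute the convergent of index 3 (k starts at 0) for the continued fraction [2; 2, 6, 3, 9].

Using pₖ = aₖpₖ₋₁ + pₖ₋₂, qₖ = aₖqₖ₋₁ + qₖ₋₂ (with p₋₁=1, p₋₂=0, q₋₁=0, q₋₂=1):
  k=0: a=2, p=2, q=1
  k=1: a=2, p=5, q=2
  k=2: a=6, p=32, q=13
  k=3: a=3, p=101, q=41

101/41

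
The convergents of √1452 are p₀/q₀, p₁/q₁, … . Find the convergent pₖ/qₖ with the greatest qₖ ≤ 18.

381/10

√1452 = [38; 9, 1, 1, 18, 1, 1, 9, 76, …] (period length 8).
Convergents:
  p_0/q_0 = 38/1
  p_1/q_1 = 343/9
  p_2/q_2 = 381/10
  p_3/q_3 = 724/19
q_2 = 10 ≤ 18 < 19 = q_3, so the answer is 381/10.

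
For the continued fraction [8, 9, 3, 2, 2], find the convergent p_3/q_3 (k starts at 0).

527/65

Using pₖ = aₖpₖ₋₁ + pₖ₋₂, qₖ = aₖqₖ₋₁ + qₖ₋₂ (with p₋₁=1, p₋₂=0, q₋₁=0, q₋₂=1):
  k=0: a=8, p=8, q=1
  k=1: a=9, p=73, q=9
  k=2: a=3, p=227, q=28
  k=3: a=2, p=527, q=65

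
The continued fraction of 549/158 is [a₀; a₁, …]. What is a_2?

549 = 3·158 + 75   →  a_0 = 3
158 = 2·75 + 8   →  a_1 = 2
75 = 9·8 + 3   →  a_2 = 9

9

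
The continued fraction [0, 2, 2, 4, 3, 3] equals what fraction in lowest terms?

Using pₖ = aₖpₖ₋₁ + pₖ₋₂ and qₖ = aₖqₖ₋₁ + qₖ₋₂:
  k=0: a=0, p=0, q=1
  k=1: a=2, p=1, q=2
  k=2: a=2, p=2, q=5
  k=3: a=4, p=9, q=22
  k=4: a=3, p=29, q=71
  k=5: a=3, p=96, q=235

96/235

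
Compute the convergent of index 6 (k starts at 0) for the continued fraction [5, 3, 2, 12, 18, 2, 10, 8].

Using pₖ = aₖpₖ₋₁ + pₖ₋₂, qₖ = aₖqₖ₋₁ + qₖ₋₂ (with p₋₁=1, p₋₂=0, q₋₁=0, q₋₂=1):
  k=0: a=5, p=5, q=1
  k=1: a=3, p=16, q=3
  k=2: a=2, p=37, q=7
  k=3: a=12, p=460, q=87
  k=4: a=18, p=8317, q=1573
  k=5: a=2, p=17094, q=3233
  k=6: a=10, p=179257, q=33903

179257/33903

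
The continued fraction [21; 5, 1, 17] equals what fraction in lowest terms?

2265/107

Fold from the inside: start with 17/1.
  1 + 1/17 = 18/17
  5 + 17/18 = 107/18
  21 + 18/107 = 2265/107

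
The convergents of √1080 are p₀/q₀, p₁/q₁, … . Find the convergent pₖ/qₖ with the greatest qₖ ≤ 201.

√1080 = [32; 1, 6, 3, 6, 1, 64, …] (period length 6).
Convergents:
  p_0/q_0 = 32/1
  p_1/q_1 = 33/1
  p_2/q_2 = 230/7
  p_3/q_3 = 723/22
  p_4/q_4 = 4568/139
  p_5/q_5 = 5291/161
  p_6/q_6 = 343192/10443
q_5 = 161 ≤ 201 < 10443 = q_6, so the answer is 5291/161.

5291/161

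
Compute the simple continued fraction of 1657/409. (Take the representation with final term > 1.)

1657 = 4×409 + 21
409 = 19×21 + 10
21 = 2×10 + 1
10 = 10×1 + 0  (stop)
So 1657/409 = [4; 19, 2, 10].

[4; 19, 2, 10]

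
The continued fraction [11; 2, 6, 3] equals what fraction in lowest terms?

Fold from the inside: start with 3/1.
  6 + 1/3 = 19/3
  2 + 3/19 = 41/19
  11 + 19/41 = 470/41

470/41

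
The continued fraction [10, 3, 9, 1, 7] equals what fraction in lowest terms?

2529/245

Using pₖ = aₖpₖ₋₁ + pₖ₋₂ and qₖ = aₖqₖ₋₁ + qₖ₋₂:
  k=0: a=10, p=10, q=1
  k=1: a=3, p=31, q=3
  k=2: a=9, p=289, q=28
  k=3: a=1, p=320, q=31
  k=4: a=7, p=2529, q=245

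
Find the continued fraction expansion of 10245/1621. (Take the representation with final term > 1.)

10245 = 6·1621 + 519
1621 = 3·519 + 64
519 = 8·64 + 7
64 = 9·7 + 1
7 = 7·1 + 0  (stop)
So 10245/1621 = [6; 3, 8, 9, 7].

[6; 3, 8, 9, 7]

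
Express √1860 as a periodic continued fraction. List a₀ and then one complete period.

[43; 7, 1, 4, 1, 7, 86]

a₀ = ⌊√1860⌋ = 43.
With m₀=0, d₀=1 and mₖ₊₁ = dₖaₖ − mₖ, dₖ₊₁ = (n − mₖ₊₁²)/dₖ, aₖ₊₁ = ⌊(a₀+mₖ₊₁)/dₖ₊₁⌋:
  k=1: m=43, d=11, a=7
  k=2: m=34, d=64, a=1
  k=3: m=30, d=15, a=4
  k=4: m=30, d=64, a=1
  k=5: m=34, d=11, a=7
  k=6: m=43, d=1, a=86
d=1 and a=2a₀=86 at k=6, so the next step gives (m, d) = (43, 11) again — its k=1 value — and the period has length 6.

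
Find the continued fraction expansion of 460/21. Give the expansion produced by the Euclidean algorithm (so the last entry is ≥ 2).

460 = 21·21 + 19
21 = 1·19 + 2
19 = 9·2 + 1
2 = 2·1 + 0  (stop)
So 460/21 = [21; 1, 9, 2].

[21; 1, 9, 2]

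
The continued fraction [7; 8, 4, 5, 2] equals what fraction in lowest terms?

2699/379

Fold from the inside: start with 2/1.
  5 + 1/2 = 11/2
  4 + 2/11 = 46/11
  8 + 11/46 = 379/46
  7 + 46/379 = 2699/379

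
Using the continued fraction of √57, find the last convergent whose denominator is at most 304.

√57 = [7; 1, 1, 4, 1, 1, 14, …] (period length 6).
Convergents:
  p_0/q_0 = 7/1
  p_1/q_1 = 8/1
  p_2/q_2 = 15/2
  p_3/q_3 = 68/9
  p_4/q_4 = 83/11
  p_5/q_5 = 151/20
  p_6/q_6 = 2197/291
  p_7/q_7 = 2348/311
q_6 = 291 ≤ 304 < 311 = q_7, so the answer is 2197/291.

2197/291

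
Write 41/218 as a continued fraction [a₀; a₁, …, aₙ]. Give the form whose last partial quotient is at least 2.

41 = 0*218 + 41
218 = 5*41 + 13
41 = 3*13 + 2
13 = 6*2 + 1
2 = 2*1 + 0  (stop)
So 41/218 = [0; 5, 3, 6, 2].

[0; 5, 3, 6, 2]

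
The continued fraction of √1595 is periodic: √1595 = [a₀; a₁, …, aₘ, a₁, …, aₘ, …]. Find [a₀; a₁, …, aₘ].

[39; 1, 14, 1, 78]

a₀ = ⌊√1595⌋ = 39.
With m₀=0, d₀=1 and mₖ₊₁ = dₖaₖ − mₖ, dₖ₊₁ = (n − mₖ₊₁²)/dₖ, aₖ₊₁ = ⌊(a₀+mₖ₊₁)/dₖ₊₁⌋:
  k=1: m=39, d=74, a=1
  k=2: m=35, d=5, a=14
  k=3: m=35, d=74, a=1
  k=4: m=39, d=1, a=78
d=1 and a=2a₀=78 at k=4, so the next step gives (m, d) = (39, 74) again — its k=1 value — and the period has length 4.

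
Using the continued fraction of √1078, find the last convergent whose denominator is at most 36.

√1078 = [32; 1, 4, 1, 64, …] (period length 4).
Convergents:
  p_0/q_0 = 32/1
  p_1/q_1 = 33/1
  p_2/q_2 = 164/5
  p_3/q_3 = 197/6
  p_4/q_4 = 12772/389
q_3 = 6 ≤ 36 < 389 = q_4, so the answer is 197/6.

197/6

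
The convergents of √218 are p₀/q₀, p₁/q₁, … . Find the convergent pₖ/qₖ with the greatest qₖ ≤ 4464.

29633/2007

√218 = [14; 1, 3, 3, 1, 28, …] (period length 5).
Convergents:
  p_0/q_0 = 14/1
  p_1/q_1 = 15/1
  p_2/q_2 = 59/4
  p_3/q_3 = 192/13
  p_4/q_4 = 251/17
  p_5/q_5 = 7220/489
  p_6/q_6 = 7471/506
  p_7/q_7 = 29633/2007
  p_8/q_8 = 96370/6527
q_7 = 2007 ≤ 4464 < 6527 = q_8, so the answer is 29633/2007.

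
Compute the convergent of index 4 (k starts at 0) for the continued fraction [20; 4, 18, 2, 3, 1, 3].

10589/523

Using pₖ = aₖpₖ₋₁ + pₖ₋₂, qₖ = aₖqₖ₋₁ + qₖ₋₂ (with p₋₁=1, p₋₂=0, q₋₁=0, q₋₂=1):
  k=0: a=20, p=20, q=1
  k=1: a=4, p=81, q=4
  k=2: a=18, p=1478, q=73
  k=3: a=2, p=3037, q=150
  k=4: a=3, p=10589, q=523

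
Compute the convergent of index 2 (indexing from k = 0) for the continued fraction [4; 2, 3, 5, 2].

31/7

Using pₖ = aₖpₖ₋₁ + pₖ₋₂, qₖ = aₖqₖ₋₁ + qₖ₋₂ (with p₋₁=1, p₋₂=0, q₋₁=0, q₋₂=1):
  k=0: a=4, p=4, q=1
  k=1: a=2, p=9, q=2
  k=2: a=3, p=31, q=7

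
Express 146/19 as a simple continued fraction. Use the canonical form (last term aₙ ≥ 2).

146 = 7·19 + 13
19 = 1·13 + 6
13 = 2·6 + 1
6 = 6·1 + 0  (stop)
So 146/19 = [7; 1, 2, 6].

[7; 1, 2, 6]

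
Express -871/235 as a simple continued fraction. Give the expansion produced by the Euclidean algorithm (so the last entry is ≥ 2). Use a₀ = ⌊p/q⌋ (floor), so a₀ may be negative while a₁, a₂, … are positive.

-871 = -4×235 + 69
235 = 3×69 + 28
69 = 2×28 + 13
28 = 2×13 + 2
13 = 6×2 + 1
2 = 2×1 + 0  (stop)
So -871/235 = [-4; 3, 2, 2, 6, 2].

[-4; 3, 2, 2, 6, 2]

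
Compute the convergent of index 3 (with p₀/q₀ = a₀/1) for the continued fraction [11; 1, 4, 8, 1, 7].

Using pₖ = aₖpₖ₋₁ + pₖ₋₂, qₖ = aₖqₖ₋₁ + qₖ₋₂ (with p₋₁=1, p₋₂=0, q₋₁=0, q₋₂=1):
  k=0: a=11, p=11, q=1
  k=1: a=1, p=12, q=1
  k=2: a=4, p=59, q=5
  k=3: a=8, p=484, q=41

484/41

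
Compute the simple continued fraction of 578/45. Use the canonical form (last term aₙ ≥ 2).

[12; 1, 5, 2, 3]

578 = 12*45 + 38
45 = 1*38 + 7
38 = 5*7 + 3
7 = 2*3 + 1
3 = 3*1 + 0  (stop)
So 578/45 = [12; 1, 5, 2, 3].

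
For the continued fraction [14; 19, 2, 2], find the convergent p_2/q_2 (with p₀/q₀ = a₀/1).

Using pₖ = aₖpₖ₋₁ + pₖ₋₂, qₖ = aₖqₖ₋₁ + qₖ₋₂ (with p₋₁=1, p₋₂=0, q₋₁=0, q₋₂=1):
  k=0: a=14, p=14, q=1
  k=1: a=19, p=267, q=19
  k=2: a=2, p=548, q=39

548/39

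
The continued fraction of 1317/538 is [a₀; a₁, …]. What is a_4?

3

1317 = 2·538 + 241   →  a_0 = 2
538 = 2·241 + 56   →  a_1 = 2
241 = 4·56 + 17   →  a_2 = 4
56 = 3·17 + 5   →  a_3 = 3
17 = 3·5 + 2   →  a_4 = 3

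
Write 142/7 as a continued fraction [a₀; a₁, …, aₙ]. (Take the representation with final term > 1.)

142 = 20×7 + 2
7 = 3×2 + 1
2 = 2×1 + 0  (stop)
So 142/7 = [20; 3, 2].

[20; 3, 2]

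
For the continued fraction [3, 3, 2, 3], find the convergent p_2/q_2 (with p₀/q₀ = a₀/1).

Using pₖ = aₖpₖ₋₁ + pₖ₋₂, qₖ = aₖqₖ₋₁ + qₖ₋₂ (with p₋₁=1, p₋₂=0, q₋₁=0, q₋₂=1):
  k=0: a=3, p=3, q=1
  k=1: a=3, p=10, q=3
  k=2: a=2, p=23, q=7

23/7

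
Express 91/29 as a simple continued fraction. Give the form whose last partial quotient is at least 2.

[3; 7, 4]

91 = 3×29 + 4
29 = 7×4 + 1
4 = 4×1 + 0  (stop)
So 91/29 = [3; 7, 4].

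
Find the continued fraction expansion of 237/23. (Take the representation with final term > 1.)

237 = 10·23 + 7
23 = 3·7 + 2
7 = 3·2 + 1
2 = 2·1 + 0  (stop)
So 237/23 = [10; 3, 3, 2].

[10; 3, 3, 2]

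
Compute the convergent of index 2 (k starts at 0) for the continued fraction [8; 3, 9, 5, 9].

Using pₖ = aₖpₖ₋₁ + pₖ₋₂, qₖ = aₖqₖ₋₁ + qₖ₋₂ (with p₋₁=1, p₋₂=0, q₋₁=0, q₋₂=1):
  k=0: a=8, p=8, q=1
  k=1: a=3, p=25, q=3
  k=2: a=9, p=233, q=28

233/28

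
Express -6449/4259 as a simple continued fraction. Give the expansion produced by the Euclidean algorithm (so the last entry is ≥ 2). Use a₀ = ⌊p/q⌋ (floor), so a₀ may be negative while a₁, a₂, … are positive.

-6449 = -2×4259 + 2069
4259 = 2×2069 + 121
2069 = 17×121 + 12
121 = 10×12 + 1
12 = 12×1 + 0  (stop)
So -6449/4259 = [-2; 2, 17, 10, 12].

[-2; 2, 17, 10, 12]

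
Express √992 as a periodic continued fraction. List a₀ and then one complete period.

[31; 2, 62]

a₀ = ⌊√992⌋ = 31.
With m₀=0, d₀=1 and mₖ₊₁ = dₖaₖ − mₖ, dₖ₊₁ = (n − mₖ₊₁²)/dₖ, aₖ₊₁ = ⌊(a₀+mₖ₊₁)/dₖ₊₁⌋:
  k=1: m=31, d=31, a=2
  k=2: m=31, d=1, a=62
d=1 and a=2a₀=62 at k=2, so the next step gives (m, d) = (31, 31) again — its k=1 value — and the period has length 2.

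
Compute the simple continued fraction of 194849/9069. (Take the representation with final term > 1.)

[21; 2, 16, 2, 1, 4, 19]

194849 = 21*9069 + 4400
9069 = 2*4400 + 269
4400 = 16*269 + 96
269 = 2*96 + 77
96 = 1*77 + 19
77 = 4*19 + 1
19 = 19*1 + 0  (stop)
So 194849/9069 = [21; 2, 16, 2, 1, 4, 19].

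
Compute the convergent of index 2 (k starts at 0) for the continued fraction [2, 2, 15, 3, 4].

77/31

Using pₖ = aₖpₖ₋₁ + pₖ₋₂, qₖ = aₖqₖ₋₁ + qₖ₋₂ (with p₋₁=1, p₋₂=0, q₋₁=0, q₋₂=1):
  k=0: a=2, p=2, q=1
  k=1: a=2, p=5, q=2
  k=2: a=15, p=77, q=31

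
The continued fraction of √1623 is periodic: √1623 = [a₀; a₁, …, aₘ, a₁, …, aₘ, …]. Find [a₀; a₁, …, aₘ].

a₀ = ⌊√1623⌋ = 40.
With m₀=0, d₀=1 and mₖ₊₁ = dₖaₖ − mₖ, dₖ₊₁ = (n − mₖ₊₁²)/dₖ, aₖ₊₁ = ⌊(a₀+mₖ₊₁)/dₖ₊₁⌋:
  k=1: m=40, d=23, a=3
  k=2: m=29, d=34, a=2
  k=3: m=39, d=3, a=26
  k=4: m=39, d=34, a=2
  k=5: m=29, d=23, a=3
  k=6: m=40, d=1, a=80
d=1 and a=2a₀=80 at k=6, so the next step gives (m, d) = (40, 23) again — its k=1 value — and the period has length 6.

[40; 3, 2, 26, 2, 3, 80]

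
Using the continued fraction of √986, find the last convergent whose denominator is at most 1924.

49299/1570

√986 = [31; 2, 2, 62, …] (period length 3).
Convergents:
  p_0/q_0 = 31/1
  p_1/q_1 = 63/2
  p_2/q_2 = 157/5
  p_3/q_3 = 9797/312
  p_4/q_4 = 19751/629
  p_5/q_5 = 49299/1570
  p_6/q_6 = 3076289/97969
q_5 = 1570 ≤ 1924 < 97969 = q_6, so the answer is 49299/1570.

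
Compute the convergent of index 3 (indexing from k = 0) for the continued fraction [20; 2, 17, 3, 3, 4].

Using pₖ = aₖpₖ₋₁ + pₖ₋₂, qₖ = aₖqₖ₋₁ + qₖ₋₂ (with p₋₁=1, p₋₂=0, q₋₁=0, q₋₂=1):
  k=0: a=20, p=20, q=1
  k=1: a=2, p=41, q=2
  k=2: a=17, p=717, q=35
  k=3: a=3, p=2192, q=107

2192/107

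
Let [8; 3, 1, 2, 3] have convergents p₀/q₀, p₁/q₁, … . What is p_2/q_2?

Using pₖ = aₖpₖ₋₁ + pₖ₋₂, qₖ = aₖqₖ₋₁ + qₖ₋₂ (with p₋₁=1, p₋₂=0, q₋₁=0, q₋₂=1):
  k=0: a=8, p=8, q=1
  k=1: a=3, p=25, q=3
  k=2: a=1, p=33, q=4

33/4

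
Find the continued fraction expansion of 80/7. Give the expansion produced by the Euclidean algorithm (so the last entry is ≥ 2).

[11; 2, 3]

80 = 11·7 + 3
7 = 2·3 + 1
3 = 3·1 + 0  (stop)
So 80/7 = [11; 2, 3].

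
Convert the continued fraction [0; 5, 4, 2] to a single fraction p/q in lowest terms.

Fold from the inside: start with 2/1.
  4 + 1/2 = 9/2
  5 + 2/9 = 47/9
  0 + 9/47 = 9/47

9/47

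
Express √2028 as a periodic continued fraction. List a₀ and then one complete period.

[45; 30, 90]

a₀ = ⌊√2028⌋ = 45.
With m₀=0, d₀=1 and mₖ₊₁ = dₖaₖ − mₖ, dₖ₊₁ = (n − mₖ₊₁²)/dₖ, aₖ₊₁ = ⌊(a₀+mₖ₊₁)/dₖ₊₁⌋:
  k=1: m=45, d=3, a=30
  k=2: m=45, d=1, a=90
d=1 and a=2a₀=90 at k=2, so the next step gives (m, d) = (45, 3) again — its k=1 value — and the period has length 2.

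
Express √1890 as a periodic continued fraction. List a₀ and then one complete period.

a₀ = ⌊√1890⌋ = 43.
With m₀=0, d₀=1 and mₖ₊₁ = dₖaₖ − mₖ, dₖ₊₁ = (n − mₖ₊₁²)/dₖ, aₖ₊₁ = ⌊(a₀+mₖ₊₁)/dₖ₊₁⌋:
  k=1: m=43, d=41, a=2
  k=2: m=39, d=9, a=9
  k=3: m=42, d=14, a=6
  k=4: m=42, d=9, a=9
  k=5: m=39, d=41, a=2
  k=6: m=43, d=1, a=86
d=1 and a=2a₀=86 at k=6, so the next step gives (m, d) = (43, 41) again — its k=1 value — and the period has length 6.

[43; 2, 9, 6, 9, 2, 86]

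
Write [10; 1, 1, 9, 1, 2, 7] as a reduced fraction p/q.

Fold from the inside: start with 7/1.
  2 + 1/7 = 15/7
  1 + 7/15 = 22/15
  9 + 15/22 = 213/22
  1 + 22/213 = 235/213
  1 + 213/235 = 448/235
  10 + 235/448 = 4715/448

4715/448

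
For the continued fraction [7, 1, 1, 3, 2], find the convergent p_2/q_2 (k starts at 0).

Using pₖ = aₖpₖ₋₁ + pₖ₋₂, qₖ = aₖqₖ₋₁ + qₖ₋₂ (with p₋₁=1, p₋₂=0, q₋₁=0, q₋₂=1):
  k=0: a=7, p=7, q=1
  k=1: a=1, p=8, q=1
  k=2: a=1, p=15, q=2

15/2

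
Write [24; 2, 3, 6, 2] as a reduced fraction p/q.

Using pₖ = aₖpₖ₋₁ + pₖ₋₂ and qₖ = aₖqₖ₋₁ + qₖ₋₂:
  k=0: a=24, p=24, q=1
  k=1: a=2, p=49, q=2
  k=2: a=3, p=171, q=7
  k=3: a=6, p=1075, q=44
  k=4: a=2, p=2321, q=95

2321/95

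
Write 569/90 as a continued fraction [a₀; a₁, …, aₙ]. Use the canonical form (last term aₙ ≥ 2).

569 = 6·90 + 29
90 = 3·29 + 3
29 = 9·3 + 2
3 = 1·2 + 1
2 = 2·1 + 0  (stop)
So 569/90 = [6; 3, 9, 1, 2].

[6; 3, 9, 1, 2]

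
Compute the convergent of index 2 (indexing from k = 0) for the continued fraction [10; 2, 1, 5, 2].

31/3

Using pₖ = aₖpₖ₋₁ + pₖ₋₂, qₖ = aₖqₖ₋₁ + qₖ₋₂ (with p₋₁=1, p₋₂=0, q₋₁=0, q₋₂=1):
  k=0: a=10, p=10, q=1
  k=1: a=2, p=21, q=2
  k=2: a=1, p=31, q=3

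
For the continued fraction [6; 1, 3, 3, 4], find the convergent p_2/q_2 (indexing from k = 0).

27/4

Using pₖ = aₖpₖ₋₁ + pₖ₋₂, qₖ = aₖqₖ₋₁ + qₖ₋₂ (with p₋₁=1, p₋₂=0, q₋₁=0, q₋₂=1):
  k=0: a=6, p=6, q=1
  k=1: a=1, p=7, q=1
  k=2: a=3, p=27, q=4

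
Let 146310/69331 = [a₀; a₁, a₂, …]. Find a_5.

146310 = 2·69331 + 7648   →  a_0 = 2
69331 = 9·7648 + 499   →  a_1 = 9
7648 = 15·499 + 163   →  a_2 = 15
499 = 3·163 + 10   →  a_3 = 3
163 = 16·10 + 3   →  a_4 = 16
10 = 3·3 + 1   →  a_5 = 3

3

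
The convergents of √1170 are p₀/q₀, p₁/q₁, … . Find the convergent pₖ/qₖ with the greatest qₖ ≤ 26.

√1170 = [34; 4, 1, 6, 1, 4, 68, …] (period length 6).
Convergents:
  p_0/q_0 = 34/1
  p_1/q_1 = 137/4
  p_2/q_2 = 171/5
  p_3/q_3 = 1163/34
q_2 = 5 ≤ 26 < 34 = q_3, so the answer is 171/5.

171/5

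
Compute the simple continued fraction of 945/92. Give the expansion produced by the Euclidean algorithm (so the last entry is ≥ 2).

945 = 10*92 + 25
92 = 3*25 + 17
25 = 1*17 + 8
17 = 2*8 + 1
8 = 8*1 + 0  (stop)
So 945/92 = [10; 3, 1, 2, 8].

[10; 3, 1, 2, 8]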